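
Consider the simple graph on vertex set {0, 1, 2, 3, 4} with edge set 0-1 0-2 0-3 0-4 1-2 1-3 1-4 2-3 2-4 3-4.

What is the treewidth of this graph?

4

A width-4 tree decomposition is:
Bags: B1 = {0, 1, 2, 3, 4}
Tree: (single bag)
A single bag containing all 5 vertices is trivially a valid decomposition of width 4. For the lower bound, the 5 vertices {0, 1, 2, 3, 4} are pairwise adjacent, and any tree decomposition puts a clique entirely inside one bag — forcing width ≥ 4. Combining the bounds, tw(G) = 4.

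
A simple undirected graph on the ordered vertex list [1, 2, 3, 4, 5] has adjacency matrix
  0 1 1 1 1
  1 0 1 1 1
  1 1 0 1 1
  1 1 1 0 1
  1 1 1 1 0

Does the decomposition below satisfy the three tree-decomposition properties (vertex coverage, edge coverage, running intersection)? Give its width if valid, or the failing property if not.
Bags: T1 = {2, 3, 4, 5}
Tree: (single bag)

A tree decomposition must satisfy three properties: every vertex lies in some bag; for every edge, both endpoints lie together in some bag; and for every vertex, the bags containing it form a connected subtree. Here vertex 1 appears in no bag, so the decomposition is invalid.

No — vertex 1 appears in no bag.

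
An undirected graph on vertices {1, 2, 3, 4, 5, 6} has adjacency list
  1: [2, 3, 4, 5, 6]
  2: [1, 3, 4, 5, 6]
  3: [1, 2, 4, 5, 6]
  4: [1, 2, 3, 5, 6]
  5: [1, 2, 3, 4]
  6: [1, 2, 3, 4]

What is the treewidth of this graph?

4

A width-4 tree decomposition is:
Bags: B1 = {1, 2, 3, 4, 6}  B2 = {1, 2, 3, 4, 5}
Tree: B1–B2
Every bag has size at most 5, so the width is 5 − 1 = 4 and tw(G) ≤ 4. Conversely, {1, 2, 3, 4, 5} is a clique of size 5, and the vertices of any clique must share a bag in every tree decomposition; so some bag has ≥ 5 vertices and tw(G) ≥ 4. The upper and lower bounds meet at 4, so that is the treewidth.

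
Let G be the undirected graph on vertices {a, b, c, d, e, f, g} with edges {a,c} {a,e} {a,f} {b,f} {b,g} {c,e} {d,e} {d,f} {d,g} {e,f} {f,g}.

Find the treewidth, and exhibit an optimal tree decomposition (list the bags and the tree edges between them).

Treewidth 2.
Bags: B1 = {d, e, f}  B2 = {a, e, f}  B3 = {a, c, e}  B4 = {d, f, g}  B5 = {b, f, g}
Tree: B1–B2, B2–B3, B1–B4, B4–B5

Each bag holds 3 vertices, so the decomposition has width 2, which upper-bounds the treewidth. On the other hand G contains the 3-clique {a, c, e}. A clique must lie in a single bag of any decomposition, so no decomposition can have width below 2. Therefore the treewidth is 2.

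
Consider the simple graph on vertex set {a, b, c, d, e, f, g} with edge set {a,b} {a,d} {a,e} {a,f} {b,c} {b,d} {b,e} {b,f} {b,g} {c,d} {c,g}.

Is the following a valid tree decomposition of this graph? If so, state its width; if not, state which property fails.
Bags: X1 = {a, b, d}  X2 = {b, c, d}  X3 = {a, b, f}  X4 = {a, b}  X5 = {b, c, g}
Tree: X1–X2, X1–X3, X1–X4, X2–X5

A tree decomposition must satisfy three properties: every vertex lies in some bag; for every edge, both endpoints lie together in some bag; and for every vertex, the bags containing it form a connected subtree. Here vertex e appears in no bag, so the decomposition is invalid.

No — vertex e appears in no bag.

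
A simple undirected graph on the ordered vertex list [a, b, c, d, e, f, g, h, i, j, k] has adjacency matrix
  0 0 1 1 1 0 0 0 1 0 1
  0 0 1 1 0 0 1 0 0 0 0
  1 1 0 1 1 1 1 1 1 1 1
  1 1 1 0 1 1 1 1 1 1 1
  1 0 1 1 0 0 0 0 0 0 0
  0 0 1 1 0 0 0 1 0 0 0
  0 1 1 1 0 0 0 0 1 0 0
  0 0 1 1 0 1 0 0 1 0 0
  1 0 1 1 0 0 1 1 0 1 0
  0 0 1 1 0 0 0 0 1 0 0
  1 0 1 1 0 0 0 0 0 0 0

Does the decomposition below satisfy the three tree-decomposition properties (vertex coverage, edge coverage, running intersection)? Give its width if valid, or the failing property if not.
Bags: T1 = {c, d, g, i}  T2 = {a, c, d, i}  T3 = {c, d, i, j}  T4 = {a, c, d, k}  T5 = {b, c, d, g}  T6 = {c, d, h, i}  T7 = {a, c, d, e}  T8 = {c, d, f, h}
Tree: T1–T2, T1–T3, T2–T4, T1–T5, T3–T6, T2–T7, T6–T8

Yes; width 3.

Vertex coverage: the bags together contain {a, b, c, d, e, f, g, h, i, j, k}, the full vertex set. Edge coverage: each edge of G has both endpoints in at least one bag. Running intersection: for every vertex, the bags containing it form a connected subtree. All three properties hold, so this is a valid tree decomposition of width max|bag| − 1 = 3, and hence tw(G) ≤ 3.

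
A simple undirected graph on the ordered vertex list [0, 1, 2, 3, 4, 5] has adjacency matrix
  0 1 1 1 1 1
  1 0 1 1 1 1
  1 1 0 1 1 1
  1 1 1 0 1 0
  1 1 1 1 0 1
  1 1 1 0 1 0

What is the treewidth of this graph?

A width-4 tree decomposition is:
Bags: B1 = {0, 1, 2, 3, 4}  B2 = {0, 1, 2, 4, 5}
Tree: B1–B2
The largest bag has 5 vertices, giving width 4; this decomposition certifies tw(G) ≤ 4. On the other hand G contains the 5-clique {0, 1, 2, 3, 4}. A clique must lie in a single bag of any decomposition, so no decomposition can have width below 4. The upper and lower bounds meet at 4, so that is the treewidth.

4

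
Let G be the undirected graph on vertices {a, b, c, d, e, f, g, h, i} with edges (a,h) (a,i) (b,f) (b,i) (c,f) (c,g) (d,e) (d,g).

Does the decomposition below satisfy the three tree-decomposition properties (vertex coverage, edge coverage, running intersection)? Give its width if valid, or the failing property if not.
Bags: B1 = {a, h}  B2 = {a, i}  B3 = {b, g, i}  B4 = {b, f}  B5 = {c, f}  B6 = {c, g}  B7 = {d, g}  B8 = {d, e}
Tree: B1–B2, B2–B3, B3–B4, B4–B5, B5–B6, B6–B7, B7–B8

A tree decomposition must satisfy three properties: every vertex lies in some bag; for every edge, both endpoints lie together in some bag; and for every vertex, the bags containing it form a connected subtree. Here bags containing vertex g are not connected in the tree, so the decomposition is invalid.

No — bags containing vertex g are not connected in the tree.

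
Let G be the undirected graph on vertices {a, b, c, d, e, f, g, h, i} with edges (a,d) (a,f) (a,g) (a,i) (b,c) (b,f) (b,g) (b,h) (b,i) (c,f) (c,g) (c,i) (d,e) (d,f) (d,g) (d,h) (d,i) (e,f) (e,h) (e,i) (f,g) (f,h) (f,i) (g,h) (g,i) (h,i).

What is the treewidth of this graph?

A width-4 tree decomposition is:
Bags: B1 = {d, f, g, h, i}  B2 = {d, e, f, h, i}  B3 = {b, f, g, h, i}  B4 = {a, d, f, g, i}  B5 = {b, c, f, g, i}
Tree: B1–B2, B1–B3, B1–B4, B3–B5
Each bag holds 5 vertices, so the decomposition has width 4, which upper-bounds the treewidth. Conversely, {d, f, g, h, i} is a clique of size 5, and the vertices of any clique must share a bag in every tree decomposition; so some bag has ≥ 5 vertices and tw(G) ≥ 4. Combining the bounds, tw(G) = 4.

4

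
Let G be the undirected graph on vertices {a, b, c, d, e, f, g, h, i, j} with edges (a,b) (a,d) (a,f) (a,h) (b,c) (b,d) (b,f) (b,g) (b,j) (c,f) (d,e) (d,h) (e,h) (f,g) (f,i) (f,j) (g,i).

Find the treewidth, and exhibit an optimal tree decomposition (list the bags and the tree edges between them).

Treewidth 2.
One such decomposition:
Bags: B1 = {b, f, j}  B2 = {b, f, g}  B3 = {f, g, i}  B4 = {a, b, f}  B5 = {b, c, f}  B6 = {a, b, d}  B7 = {a, d, h}  B8 = {d, e, h}
Tree: B1–B2, B2–B3, B2–B4, B4–B5, B4–B6, B6–B7, B7–B8

The largest bag has 3 vertices, giving width 2; this decomposition certifies tw(G) ≤ 2. For the lower bound, the 3 vertices {d, e, h} are pairwise adjacent, and any tree decomposition puts a clique entirely inside one bag — forcing width ≥ 2. Therefore the treewidth is 2.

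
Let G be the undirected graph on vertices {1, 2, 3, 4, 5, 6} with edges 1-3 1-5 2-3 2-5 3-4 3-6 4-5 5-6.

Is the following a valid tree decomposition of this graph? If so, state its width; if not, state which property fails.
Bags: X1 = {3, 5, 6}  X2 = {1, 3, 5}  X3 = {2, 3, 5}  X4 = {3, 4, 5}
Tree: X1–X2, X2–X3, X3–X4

Yes; width 2.

Every vertex of G appears in some bag (union = {1, 2, 3, 4, 5, 6}); every edge is covered by a bag; and for each vertex v the set of bags containing v is connected in the bag tree. The decomposition is therefore valid. The largest bag has 3 vertices, so the width is 2.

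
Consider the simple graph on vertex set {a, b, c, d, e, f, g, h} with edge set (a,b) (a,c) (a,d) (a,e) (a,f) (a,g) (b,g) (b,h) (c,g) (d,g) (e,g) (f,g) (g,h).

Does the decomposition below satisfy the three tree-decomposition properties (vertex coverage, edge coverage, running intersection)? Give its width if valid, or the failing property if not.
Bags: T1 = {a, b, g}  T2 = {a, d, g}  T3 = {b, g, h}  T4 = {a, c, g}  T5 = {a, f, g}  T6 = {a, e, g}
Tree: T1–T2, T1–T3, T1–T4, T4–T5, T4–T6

Every vertex of G appears in some bag (union = {a, b, c, d, e, f, g, h}); every edge is covered by a bag; and for each vertex v the set of bags containing v is connected in the bag tree. The decomposition is therefore valid. The largest bag has 3 vertices, so the width is 2.

Yes; width 2.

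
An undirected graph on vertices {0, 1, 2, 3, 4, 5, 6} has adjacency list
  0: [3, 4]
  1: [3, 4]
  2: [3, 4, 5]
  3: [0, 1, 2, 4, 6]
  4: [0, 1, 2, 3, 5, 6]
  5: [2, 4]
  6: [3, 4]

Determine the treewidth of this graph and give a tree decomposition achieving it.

The largest bag has 3 vertices, giving width 2; this decomposition certifies tw(G) ≤ 2. For the lower bound, the 3 vertices {0, 3, 4} are pairwise adjacent, and any tree decomposition puts a clique entirely inside one bag — forcing width ≥ 2. Hence tw(G) = 2 exactly.

Treewidth 2.
One optimal decomposition is:
Bags: B1 = {1, 3, 4}  B2 = {2, 3, 4}  B3 = {0, 3, 4}  B4 = {3, 4, 6}  B5 = {2, 4, 5}
Tree: B1–B2, B2–B3, B2–B4, B2–B5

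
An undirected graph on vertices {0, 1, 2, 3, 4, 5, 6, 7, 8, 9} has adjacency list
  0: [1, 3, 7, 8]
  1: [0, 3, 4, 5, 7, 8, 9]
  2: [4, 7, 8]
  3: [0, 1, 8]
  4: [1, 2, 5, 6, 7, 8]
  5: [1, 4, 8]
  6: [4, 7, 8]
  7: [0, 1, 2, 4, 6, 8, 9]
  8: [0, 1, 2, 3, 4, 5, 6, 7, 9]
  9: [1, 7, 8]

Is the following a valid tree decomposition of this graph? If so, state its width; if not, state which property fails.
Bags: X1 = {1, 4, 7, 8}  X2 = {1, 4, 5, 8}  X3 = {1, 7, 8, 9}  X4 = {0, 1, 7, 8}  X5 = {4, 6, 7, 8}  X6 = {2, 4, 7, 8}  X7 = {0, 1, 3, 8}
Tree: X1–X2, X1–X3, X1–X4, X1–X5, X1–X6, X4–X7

Every vertex of G appears in some bag (union = {0, 1, 2, 3, 4, 5, 6, 7, 8, 9}); every edge is covered by a bag; and for each vertex v the set of bags containing v is connected in the bag tree. The decomposition is therefore valid. The largest bag has 4 vertices, so the width is 3.

Yes; width 3.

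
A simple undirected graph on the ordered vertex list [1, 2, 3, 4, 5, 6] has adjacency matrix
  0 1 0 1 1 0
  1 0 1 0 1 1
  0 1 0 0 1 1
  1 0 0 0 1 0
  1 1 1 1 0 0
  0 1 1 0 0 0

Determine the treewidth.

A width-2 tree decomposition is:
Bags: B1 = {2, 3, 6}  B2 = {2, 3, 5}  B3 = {1, 2, 5}  B4 = {1, 4, 5}
Tree: B1–B2, B2–B3, B3–B4
The largest bag has 3 vertices, giving width 2; this decomposition certifies tw(G) ≤ 2. For the lower bound, the 3 vertices {1, 2, 5} are pairwise adjacent, and any tree decomposition puts a clique entirely inside one bag — forcing width ≥ 2. Therefore the treewidth is 2.

2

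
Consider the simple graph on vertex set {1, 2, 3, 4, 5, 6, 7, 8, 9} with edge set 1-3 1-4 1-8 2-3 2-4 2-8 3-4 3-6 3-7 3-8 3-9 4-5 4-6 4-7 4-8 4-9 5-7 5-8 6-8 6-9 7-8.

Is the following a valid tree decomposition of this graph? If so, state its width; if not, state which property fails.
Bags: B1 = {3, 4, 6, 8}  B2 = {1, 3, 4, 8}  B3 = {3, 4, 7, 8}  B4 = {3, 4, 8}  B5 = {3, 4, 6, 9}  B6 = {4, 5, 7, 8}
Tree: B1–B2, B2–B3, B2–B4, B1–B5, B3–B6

No — vertex 2 appears in no bag.

A tree decomposition must satisfy three properties: every vertex lies in some bag; for every edge, both endpoints lie together in some bag; and for every vertex, the bags containing it form a connected subtree. Here vertex 2 appears in no bag, so the decomposition is invalid.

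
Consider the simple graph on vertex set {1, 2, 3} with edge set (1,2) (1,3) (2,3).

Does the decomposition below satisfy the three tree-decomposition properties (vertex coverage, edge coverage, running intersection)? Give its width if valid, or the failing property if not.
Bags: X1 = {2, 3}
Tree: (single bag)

No — vertex 1 appears in no bag.

A tree decomposition must satisfy three properties: every vertex lies in some bag; for every edge, both endpoints lie together in some bag; and for every vertex, the bags containing it form a connected subtree. Here vertex 1 appears in no bag, so the decomposition is invalid.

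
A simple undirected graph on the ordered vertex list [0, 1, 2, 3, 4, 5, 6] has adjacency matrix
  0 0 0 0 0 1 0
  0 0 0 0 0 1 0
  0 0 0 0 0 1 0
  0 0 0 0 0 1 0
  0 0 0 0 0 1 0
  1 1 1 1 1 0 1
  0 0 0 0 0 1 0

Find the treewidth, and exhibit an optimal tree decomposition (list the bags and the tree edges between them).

Treewidth 1.
Bags: B1 = {0, 5}  B2 = {5, 6}  B3 = {4, 5}  B4 = {2, 5}  B5 = {3, 5}  B6 = {1, 5}
Tree: B1–B2, B2–B3, B2–B4, B2–B5, B3–B6

The largest bag has 2 vertices, giving width 1; this decomposition certifies tw(G) ≤ 1. G has an edge, so its treewidth is at least 1. Therefore the treewidth is 1.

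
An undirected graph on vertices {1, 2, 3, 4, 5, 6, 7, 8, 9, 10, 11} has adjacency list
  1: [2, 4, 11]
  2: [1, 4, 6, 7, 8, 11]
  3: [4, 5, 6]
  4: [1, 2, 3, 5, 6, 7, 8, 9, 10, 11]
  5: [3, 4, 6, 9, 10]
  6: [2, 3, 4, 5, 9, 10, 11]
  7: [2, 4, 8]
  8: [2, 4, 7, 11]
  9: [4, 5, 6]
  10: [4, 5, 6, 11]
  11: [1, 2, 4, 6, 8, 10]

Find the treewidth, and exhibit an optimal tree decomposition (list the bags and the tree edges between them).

Every bag has size at most 4, so the width is 4 − 1 = 3 and tw(G) ≤ 3. On the other hand G contains the 4-clique {2, 4, 8, 11}. A clique must lie in a single bag of any decomposition, so no decomposition can have width below 3. Combining the bounds, tw(G) = 3.

Treewidth 3.
One optimal decomposition is:
Bags: B1 = {4, 6, 10, 11}  B2 = {2, 4, 6, 11}  B3 = {4, 5, 6, 10}  B4 = {2, 4, 8, 11}  B5 = {2, 4, 7, 8}  B6 = {1, 2, 4, 11}  B7 = {4, 5, 6, 9}  B8 = {3, 4, 5, 6}
Tree: B1–B2, B1–B3, B2–B4, B4–B5, B4–B6, B3–B7, B3–B8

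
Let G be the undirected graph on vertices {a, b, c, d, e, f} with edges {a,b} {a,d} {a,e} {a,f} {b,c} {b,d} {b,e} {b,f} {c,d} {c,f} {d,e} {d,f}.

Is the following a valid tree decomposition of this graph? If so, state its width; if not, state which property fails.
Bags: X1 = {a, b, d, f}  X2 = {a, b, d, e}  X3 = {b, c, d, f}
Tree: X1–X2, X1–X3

Yes; width 3.

Every vertex of G appears in some bag (union = {a, b, c, d, e, f}); every edge is covered by a bag; and for each vertex v the set of bags containing v is connected in the bag tree. The decomposition is therefore valid. The largest bag has 4 vertices, so the width is 3.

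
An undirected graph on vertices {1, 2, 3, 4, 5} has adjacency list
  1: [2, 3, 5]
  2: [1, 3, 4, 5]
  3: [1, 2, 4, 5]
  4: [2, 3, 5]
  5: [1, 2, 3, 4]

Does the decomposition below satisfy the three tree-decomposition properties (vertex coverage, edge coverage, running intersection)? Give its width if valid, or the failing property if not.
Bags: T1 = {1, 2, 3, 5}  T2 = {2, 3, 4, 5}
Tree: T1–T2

Checking the three conditions: (i) the bags cover all of {1, 2, 3, 4, 5}; (ii) for each edge, some bag contains both endpoints; (iii) the bags containing any fixed vertex form a subtree. All hold, so the decomposition is valid with width 4 − 1 = 3.

Yes; width 3.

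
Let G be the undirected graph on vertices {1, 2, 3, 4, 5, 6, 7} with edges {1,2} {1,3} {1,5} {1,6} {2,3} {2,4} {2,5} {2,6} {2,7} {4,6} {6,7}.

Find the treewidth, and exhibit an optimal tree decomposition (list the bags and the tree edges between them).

Every bag has size at most 3, so the width is 3 − 1 = 2 and tw(G) ≤ 2. On the other hand G contains the 3-clique {1, 2, 3}. A clique must lie in a single bag of any decomposition, so no decomposition can have width below 2. Hence tw(G) = 2 exactly.

Treewidth 2.
One optimal decomposition is:
Bags: B1 = {1, 2, 3}  B2 = {1, 2, 6}  B3 = {2, 4, 6}  B4 = {2, 6, 7}  B5 = {1, 2, 5}
Tree: B1–B2, B2–B3, B2–B4, B1–B5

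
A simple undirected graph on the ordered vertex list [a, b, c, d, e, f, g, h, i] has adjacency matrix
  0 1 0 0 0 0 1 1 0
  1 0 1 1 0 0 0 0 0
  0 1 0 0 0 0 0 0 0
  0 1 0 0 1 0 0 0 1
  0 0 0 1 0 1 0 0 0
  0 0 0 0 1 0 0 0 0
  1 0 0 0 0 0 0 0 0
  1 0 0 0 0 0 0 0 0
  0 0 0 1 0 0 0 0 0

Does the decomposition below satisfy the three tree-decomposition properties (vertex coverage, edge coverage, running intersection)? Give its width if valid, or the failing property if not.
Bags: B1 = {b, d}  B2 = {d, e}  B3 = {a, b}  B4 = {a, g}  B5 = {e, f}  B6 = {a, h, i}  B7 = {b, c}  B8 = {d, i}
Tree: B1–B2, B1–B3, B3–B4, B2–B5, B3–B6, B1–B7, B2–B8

No — bags containing vertex i are not connected in the tree.

A tree decomposition must satisfy three properties: every vertex lies in some bag; for every edge, both endpoints lie together in some bag; and for every vertex, the bags containing it form a connected subtree. Here bags containing vertex i are not connected in the tree, so the decomposition is invalid.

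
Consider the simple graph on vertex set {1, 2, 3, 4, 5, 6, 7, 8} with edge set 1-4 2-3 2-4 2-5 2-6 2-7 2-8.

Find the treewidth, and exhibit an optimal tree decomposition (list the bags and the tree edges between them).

The largest bag has 2 vertices, giving width 1; this decomposition certifies tw(G) ≤ 1. Any graph with an edge has treewidth ≥ 1, and G has the edge 4–2. Hence tw(G) = 1 exactly.

Treewidth 1.
Bags: B1 = {2, 4}  B2 = {1, 4}  B3 = {2, 5}  B4 = {2, 3}  B5 = {2, 7}  B6 = {2, 8}  B7 = {2, 6}
Tree: B1–B2, B1–B3, B1–B4, B3–B5, B5–B6, B4–B7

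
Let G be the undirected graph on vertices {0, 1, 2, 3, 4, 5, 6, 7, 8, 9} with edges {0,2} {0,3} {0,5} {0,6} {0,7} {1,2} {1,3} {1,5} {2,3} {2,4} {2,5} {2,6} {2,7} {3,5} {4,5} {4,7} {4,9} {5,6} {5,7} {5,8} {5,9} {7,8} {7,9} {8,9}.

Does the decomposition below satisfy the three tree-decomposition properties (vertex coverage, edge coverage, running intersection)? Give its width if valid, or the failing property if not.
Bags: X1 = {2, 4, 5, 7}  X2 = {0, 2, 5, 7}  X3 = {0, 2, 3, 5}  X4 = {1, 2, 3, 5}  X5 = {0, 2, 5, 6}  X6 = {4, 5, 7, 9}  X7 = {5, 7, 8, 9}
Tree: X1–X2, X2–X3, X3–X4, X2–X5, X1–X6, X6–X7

Yes; width 3.

Every vertex of G appears in some bag (union = {0, 1, 2, 3, 4, 5, 6, 7, 8, 9}); every edge is covered by a bag; and for each vertex v the set of bags containing v is connected in the bag tree. The decomposition is therefore valid. The largest bag has 4 vertices, so the width is 3.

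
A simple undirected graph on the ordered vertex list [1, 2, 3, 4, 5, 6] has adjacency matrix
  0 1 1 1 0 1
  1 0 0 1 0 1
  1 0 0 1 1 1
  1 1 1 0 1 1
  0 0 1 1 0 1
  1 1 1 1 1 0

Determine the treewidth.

A width-3 tree decomposition is:
Bags: B1 = {1, 3, 4, 6}  B2 = {1, 2, 4, 6}  B3 = {3, 4, 5, 6}
Tree: B1–B2, B1–B3
Every bag has size at most 4, so the width is 4 − 1 = 3 and tw(G) ≤ 3. Conversely, {1, 2, 4, 6} is a clique of size 4, and the vertices of any clique must share a bag in every tree decomposition; so some bag has ≥ 4 vertices and tw(G) ≥ 3. Hence tw(G) = 3 exactly.

3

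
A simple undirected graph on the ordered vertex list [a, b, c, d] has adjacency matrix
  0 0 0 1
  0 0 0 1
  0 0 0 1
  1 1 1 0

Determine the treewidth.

A width-1 tree decomposition is:
Bags: B1 = {a, d}  B2 = {c, d}  B3 = {b, d}
Tree: B1–B2, B2–B3
Every bag has size at most 2, so the width is 2 − 1 = 1 and tw(G) ≤ 1. Since G has at least one edge (e.g. d–a), it is not an edgeless graph, so tw(G) ≥ 1. Therefore the treewidth is 1.

1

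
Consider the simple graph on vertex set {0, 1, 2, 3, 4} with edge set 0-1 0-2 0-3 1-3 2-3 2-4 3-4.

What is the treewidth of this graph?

2

A width-2 tree decomposition is:
Bags: B1 = {2, 3, 4}  B2 = {0, 2, 3}  B3 = {0, 1, 3}
Tree: B1–B2, B2–B3
Each bag holds 3 vertices, so the decomposition has width 2, which upper-bounds the treewidth. On the other hand G contains the 3-clique {0, 1, 3}. A clique must lie in a single bag of any decomposition, so no decomposition can have width below 2. Hence tw(G) = 2 exactly.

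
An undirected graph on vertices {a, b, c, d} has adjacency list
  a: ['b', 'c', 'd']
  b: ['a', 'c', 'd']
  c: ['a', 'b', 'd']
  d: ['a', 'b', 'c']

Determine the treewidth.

3

A width-3 tree decomposition is:
Bags: B1 = {a, b, c, d}
Tree: (single bag)
A single bag containing all 4 vertices is trivially a valid decomposition of width 3. Conversely, {a, b, c, d} is a clique of size 4, and the vertices of any clique must share a bag in every tree decomposition; so some bag has ≥ 4 vertices and tw(G) ≥ 3. Hence tw(G) = 3 exactly.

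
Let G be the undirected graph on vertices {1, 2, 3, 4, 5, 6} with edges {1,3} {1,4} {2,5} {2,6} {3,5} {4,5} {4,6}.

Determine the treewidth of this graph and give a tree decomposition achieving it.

Treewidth 2.
Bags: B1 = {1, 3, 4}  B2 = {3, 4, 5}  B3 = {4, 5, 6}  B4 = {2, 5, 6}
Tree: B1–B2, B2–B3, B3–B4

Every bag has size at most 3, so the width is 3 − 1 = 2 and tw(G) ≤ 2. The edges 1–3–5–4–1 form a cycle, so G is not a tree and its treewidth is at least 2. Combining the bounds, tw(G) = 2.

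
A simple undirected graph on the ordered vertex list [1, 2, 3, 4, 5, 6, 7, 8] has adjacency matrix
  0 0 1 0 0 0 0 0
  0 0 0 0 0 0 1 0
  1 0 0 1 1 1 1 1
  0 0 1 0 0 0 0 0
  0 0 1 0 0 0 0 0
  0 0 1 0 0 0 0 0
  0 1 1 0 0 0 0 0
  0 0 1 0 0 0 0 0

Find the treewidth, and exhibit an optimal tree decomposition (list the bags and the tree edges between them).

The largest bag has 2 vertices, giving width 1; this decomposition certifies tw(G) ≤ 1. Any graph with an edge has treewidth ≥ 1, and G has the edge 7–3. Hence tw(G) = 1 exactly.

Treewidth 1.
One optimal decomposition is:
Bags: B1 = {3, 7}  B2 = {3, 4}  B3 = {1, 3}  B4 = {3, 6}  B5 = {2, 7}  B6 = {3, 8}  B7 = {3, 5}
Tree: B1–B2, B2–B3, B2–B4, B1–B5, B3–B6, B3–B7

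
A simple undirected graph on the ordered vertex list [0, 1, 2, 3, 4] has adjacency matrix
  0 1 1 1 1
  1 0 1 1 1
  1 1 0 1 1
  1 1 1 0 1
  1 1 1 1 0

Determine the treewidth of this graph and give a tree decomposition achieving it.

Treewidth 4.
Bags: B1 = {0, 1, 2, 3, 4}
Tree: (single bag)

A single bag containing all 5 vertices is trivially a valid decomposition of width 4. On the other hand G contains the 5-clique {0, 1, 2, 3, 4}. A clique must lie in a single bag of any decomposition, so no decomposition can have width below 4. The upper and lower bounds meet at 4, so that is the treewidth.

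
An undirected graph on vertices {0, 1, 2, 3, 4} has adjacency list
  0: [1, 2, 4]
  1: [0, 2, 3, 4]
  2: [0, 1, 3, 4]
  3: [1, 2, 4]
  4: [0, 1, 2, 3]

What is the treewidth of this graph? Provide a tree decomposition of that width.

The largest bag has 4 vertices, giving width 3; this decomposition certifies tw(G) ≤ 3. Conversely, {0, 1, 2, 4} is a clique of size 4, and the vertices of any clique must share a bag in every tree decomposition; so some bag has ≥ 4 vertices and tw(G) ≥ 3. Hence tw(G) = 3 exactly.

Treewidth 3.
Bags: B1 = {1, 2, 3, 4}  B2 = {0, 1, 2, 4}
Tree: B1–B2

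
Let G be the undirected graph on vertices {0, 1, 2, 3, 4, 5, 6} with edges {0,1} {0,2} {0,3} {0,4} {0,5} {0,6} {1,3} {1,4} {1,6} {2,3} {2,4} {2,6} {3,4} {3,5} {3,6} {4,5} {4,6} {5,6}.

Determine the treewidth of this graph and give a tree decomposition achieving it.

Treewidth 4.
Bags: B1 = {0, 1, 3, 4, 6}  B2 = {0, 3, 4, 5, 6}  B3 = {0, 2, 3, 4, 6}
Tree: B1–B2, B2–B3

Every bag has size at most 5, so the width is 5 − 1 = 4 and tw(G) ≤ 4. For the lower bound, the 5 vertices {0, 1, 3, 4, 6} are pairwise adjacent, and any tree decomposition puts a clique entirely inside one bag — forcing width ≥ 4. The upper and lower bounds meet at 4, so that is the treewidth.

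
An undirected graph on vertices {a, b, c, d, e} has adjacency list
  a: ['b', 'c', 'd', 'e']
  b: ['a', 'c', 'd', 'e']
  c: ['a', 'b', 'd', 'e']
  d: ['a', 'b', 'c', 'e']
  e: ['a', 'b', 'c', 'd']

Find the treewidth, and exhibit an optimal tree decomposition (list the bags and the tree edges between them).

Treewidth 4.
One optimal decomposition is:
Bags: B1 = {a, b, c, d, e}
Tree: (single bag)

A single bag containing all 5 vertices is trivially a valid decomposition of width 4. Conversely, {a, b, c, d, e} is a clique of size 5, and the vertices of any clique must share a bag in every tree decomposition; so some bag has ≥ 5 vertices and tw(G) ≥ 4. The upper and lower bounds meet at 4, so that is the treewidth.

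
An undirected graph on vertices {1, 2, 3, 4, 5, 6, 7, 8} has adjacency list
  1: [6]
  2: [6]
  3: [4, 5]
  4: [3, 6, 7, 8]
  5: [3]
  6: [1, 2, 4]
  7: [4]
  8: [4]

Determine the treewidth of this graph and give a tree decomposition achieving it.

Every bag has size at most 2, so the width is 2 − 1 = 1 and tw(G) ≤ 1. Any graph with an edge has treewidth ≥ 1, and G has the edge 7–4. The upper and lower bounds meet at 1, so that is the treewidth.

Treewidth 1.
Bags: B1 = {4, 7}  B2 = {4, 6}  B3 = {2, 6}  B4 = {3, 4}  B5 = {1, 6}  B6 = {3, 5}  B7 = {4, 8}
Tree: B1–B2, B2–B3, B1–B4, B2–B5, B4–B6, B4–B7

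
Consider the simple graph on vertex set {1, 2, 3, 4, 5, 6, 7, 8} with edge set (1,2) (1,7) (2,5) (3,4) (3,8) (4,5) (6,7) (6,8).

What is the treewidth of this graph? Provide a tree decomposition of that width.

Treewidth 2.
One such decomposition:
Bags: B1 = {3, 4, 5}  B2 = {3, 5, 8}  B3 = {5, 6, 8}  B4 = {5, 6, 7}  B5 = {1, 5, 7}  B6 = {1, 2, 5}
Tree: B1–B2, B2–B3, B3–B4, B4–B5, B5–B6

Each bag holds 3 vertices, so the decomposition has width 2, which upper-bounds the treewidth. For the lower bound, G contains the cycle 5–4–3–8–6–7–1–2–5, so G is not a forest; only forests have treewidth ≤ 1, hence tw(G) ≥ 2. The upper and lower bounds meet at 2, so that is the treewidth.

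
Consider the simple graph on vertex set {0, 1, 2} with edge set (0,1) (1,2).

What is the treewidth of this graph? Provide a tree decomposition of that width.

Each bag holds 2 vertices, so the decomposition has width 1, which upper-bounds the treewidth. G has an edge, so its treewidth is at least 1. Combining the bounds, tw(G) = 1.

Treewidth 1.
One optimal decomposition is:
Bags: B1 = {0, 1}  B2 = {1, 2}
Tree: B1–B2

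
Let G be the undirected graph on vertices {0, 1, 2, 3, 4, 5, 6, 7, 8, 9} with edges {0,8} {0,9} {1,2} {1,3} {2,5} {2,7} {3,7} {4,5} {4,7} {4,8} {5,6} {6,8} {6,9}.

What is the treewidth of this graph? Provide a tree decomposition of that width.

Each bag holds 3 vertices, so the decomposition has width 2, which upper-bounds the treewidth. For the lower bound, G contains the cycle 1–3–7–2–1, so G is not a forest; only forests have treewidth ≤ 1, hence tw(G) ≥ 2. The upper and lower bounds meet at 2, so that is the treewidth.

Treewidth 2.
Bags: B1 = {1, 2, 3}  B2 = {2, 3, 7}  B3 = {2, 5, 7}  B4 = {4, 5, 7}  B5 = {4, 5, 6}  B6 = {4, 6, 8}  B7 = {6, 8, 9}  B8 = {0, 8, 9}
Tree: B1–B2, B2–B3, B3–B4, B4–B5, B5–B6, B6–B7, B7–B8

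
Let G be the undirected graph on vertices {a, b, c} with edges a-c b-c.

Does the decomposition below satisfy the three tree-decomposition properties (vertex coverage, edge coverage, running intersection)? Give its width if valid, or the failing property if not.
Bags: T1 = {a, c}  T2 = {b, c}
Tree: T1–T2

Yes; width 1.

Checking the three conditions: (i) the bags cover all of {a, b, c}; (ii) for each edge, some bag contains both endpoints; (iii) the bags containing any fixed vertex form a subtree. All hold, so the decomposition is valid with width 2 − 1 = 1.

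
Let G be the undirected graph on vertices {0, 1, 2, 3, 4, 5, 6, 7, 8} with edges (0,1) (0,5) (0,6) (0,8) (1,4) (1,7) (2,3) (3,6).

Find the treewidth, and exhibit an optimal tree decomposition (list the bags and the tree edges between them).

Treewidth 1.
One such decomposition:
Bags: B1 = {0, 1}  B2 = {1, 4}  B3 = {1, 7}  B4 = {0, 5}  B5 = {0, 6}  B6 = {0, 8}  B7 = {3, 6}  B8 = {2, 3}
Tree: B1–B2, B2–B3, B1–B4, B1–B5, B4–B6, B5–B7, B7–B8

Every bag has size at most 2, so the width is 2 − 1 = 1 and tw(G) ≤ 1. Any graph with an edge has treewidth ≥ 1, and G has the edge 0–1. Therefore the treewidth is 1.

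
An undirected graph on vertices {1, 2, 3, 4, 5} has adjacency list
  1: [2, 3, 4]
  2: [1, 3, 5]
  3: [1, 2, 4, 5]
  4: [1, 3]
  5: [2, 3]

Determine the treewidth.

2

A width-2 tree decomposition is:
Bags: B1 = {2, 3, 5}  B2 = {1, 2, 3}  B3 = {1, 3, 4}
Tree: B1–B2, B2–B3
The largest bag has 3 vertices, giving width 2; this decomposition certifies tw(G) ≤ 2. On the other hand G contains the 3-clique {1, 2, 3}. A clique must lie in a single bag of any decomposition, so no decomposition can have width below 2. Combining the bounds, tw(G) = 2.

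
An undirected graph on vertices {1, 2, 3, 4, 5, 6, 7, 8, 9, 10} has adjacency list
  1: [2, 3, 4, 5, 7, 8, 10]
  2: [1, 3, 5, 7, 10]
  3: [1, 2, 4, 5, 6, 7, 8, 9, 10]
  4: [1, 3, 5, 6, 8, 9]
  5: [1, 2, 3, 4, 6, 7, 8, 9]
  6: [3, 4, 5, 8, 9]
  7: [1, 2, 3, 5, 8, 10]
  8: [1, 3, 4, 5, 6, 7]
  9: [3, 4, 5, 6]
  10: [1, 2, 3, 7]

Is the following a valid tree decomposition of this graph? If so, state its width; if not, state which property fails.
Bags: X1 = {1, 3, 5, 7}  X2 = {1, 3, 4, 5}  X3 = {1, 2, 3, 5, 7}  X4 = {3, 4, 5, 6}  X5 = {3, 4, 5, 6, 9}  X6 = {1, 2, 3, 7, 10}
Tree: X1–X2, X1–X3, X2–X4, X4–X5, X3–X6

No — vertex 8 appears in no bag.

A tree decomposition must satisfy three properties: every vertex lies in some bag; for every edge, both endpoints lie together in some bag; and for every vertex, the bags containing it form a connected subtree. Here vertex 8 appears in no bag, so the decomposition is invalid.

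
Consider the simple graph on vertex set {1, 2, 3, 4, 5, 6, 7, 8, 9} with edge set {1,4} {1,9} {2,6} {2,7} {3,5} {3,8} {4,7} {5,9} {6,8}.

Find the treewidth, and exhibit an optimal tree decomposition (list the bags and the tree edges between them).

Treewidth 2.
One optimal decomposition is:
Bags: B1 = {2, 4, 7}  B2 = {1, 2, 4}  B3 = {1, 2, 9}  B4 = {2, 5, 9}  B5 = {2, 3, 5}  B6 = {2, 3, 8}  B7 = {2, 6, 8}
Tree: B1–B2, B2–B3, B3–B4, B4–B5, B5–B6, B6–B7

The largest bag has 3 vertices, giving width 2; this decomposition certifies tw(G) ≤ 2. Since 2–7–4–1–9–5–3–8–6–2 is a cycle in G, G is not acyclic. Forests are exactly the graphs of treewidth ≤ 1, so tw(G) ≥ 2. Combining the bounds, tw(G) = 2.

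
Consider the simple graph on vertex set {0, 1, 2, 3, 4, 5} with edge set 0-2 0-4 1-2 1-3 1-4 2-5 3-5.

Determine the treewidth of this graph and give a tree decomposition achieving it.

The largest bag has 3 vertices, giving width 2; this decomposition certifies tw(G) ≤ 2. The edges 3–5–2–1–3 form a cycle, so G is not a tree and its treewidth is at least 2. Combining the bounds, tw(G) = 2.

Treewidth 2.
Bags: B1 = {1, 3, 5}  B2 = {1, 2, 5}  B3 = {1, 2, 4}  B4 = {0, 2, 4}
Tree: B1–B2, B2–B3, B3–B4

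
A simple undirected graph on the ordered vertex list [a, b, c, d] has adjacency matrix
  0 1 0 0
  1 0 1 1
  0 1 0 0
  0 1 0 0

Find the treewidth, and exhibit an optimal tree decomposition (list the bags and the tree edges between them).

Treewidth 1.
One optimal decomposition is:
Bags: B1 = {b, c}  B2 = {a, b}  B3 = {b, d}
Tree: B1–B2, B1–B3

Every bag has size at most 2, so the width is 2 − 1 = 1 and tw(G) ≤ 1. Since G has at least one edge (e.g. c–b), it is not an edgeless graph, so tw(G) ≥ 1. Hence tw(G) = 1 exactly.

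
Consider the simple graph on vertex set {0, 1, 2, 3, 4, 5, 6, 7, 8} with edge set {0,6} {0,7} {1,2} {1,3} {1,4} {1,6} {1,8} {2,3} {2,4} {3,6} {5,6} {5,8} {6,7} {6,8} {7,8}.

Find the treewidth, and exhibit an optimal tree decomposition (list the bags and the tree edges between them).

Every bag has size at most 3, so the width is 3 − 1 = 2 and tw(G) ≤ 2. Conversely, {1, 2, 3} is a clique of size 3, and the vertices of any clique must share a bag in every tree decomposition; so some bag has ≥ 3 vertices and tw(G) ≥ 2. Hence tw(G) = 2 exactly.

Treewidth 2.
One such decomposition:
Bags: B1 = {6, 7, 8}  B2 = {1, 6, 8}  B3 = {1, 3, 6}  B4 = {5, 6, 8}  B5 = {0, 6, 7}  B6 = {1, 2, 3}  B7 = {1, 2, 4}
Tree: B1–B2, B2–B3, B2–B4, B1–B5, B3–B6, B6–B7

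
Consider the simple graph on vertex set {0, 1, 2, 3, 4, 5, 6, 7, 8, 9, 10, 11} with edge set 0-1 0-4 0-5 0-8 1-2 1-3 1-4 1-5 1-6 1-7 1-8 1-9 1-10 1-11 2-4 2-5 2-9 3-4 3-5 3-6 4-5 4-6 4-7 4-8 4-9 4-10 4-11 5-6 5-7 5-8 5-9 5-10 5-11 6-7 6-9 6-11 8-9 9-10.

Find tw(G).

4

A width-4 tree decomposition is:
Bags: B1 = {1, 4, 5, 8, 9}  B2 = {1, 4, 5, 9, 10}  B3 = {1, 4, 5, 6, 9}  B4 = {1, 4, 5, 6, 11}  B5 = {1, 4, 5, 6, 7}  B6 = {1, 2, 4, 5, 9}  B7 = {0, 1, 4, 5, 8}  B8 = {1, 3, 4, 5, 6}
Tree: B1–B2, B1–B3, B3–B4, B4–B5, B3–B6, B1–B7, B4–B8
Each bag holds 5 vertices, so the decomposition has width 4, which upper-bounds the treewidth. For the lower bound, the 5 vertices {0, 1, 4, 5, 8} are pairwise adjacent, and any tree decomposition puts a clique entirely inside one bag — forcing width ≥ 4. The upper and lower bounds meet at 4, so that is the treewidth.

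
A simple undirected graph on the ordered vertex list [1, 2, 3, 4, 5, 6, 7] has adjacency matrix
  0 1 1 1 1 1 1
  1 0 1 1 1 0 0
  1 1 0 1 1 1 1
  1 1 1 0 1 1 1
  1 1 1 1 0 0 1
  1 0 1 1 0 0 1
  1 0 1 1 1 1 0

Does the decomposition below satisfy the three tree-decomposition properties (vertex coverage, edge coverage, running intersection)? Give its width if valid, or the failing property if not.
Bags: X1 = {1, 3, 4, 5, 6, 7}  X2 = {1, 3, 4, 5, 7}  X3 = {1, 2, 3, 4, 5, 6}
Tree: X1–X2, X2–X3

No — bags containing vertex 6 are not connected in the tree.

A tree decomposition must satisfy three properties: every vertex lies in some bag; for every edge, both endpoints lie together in some bag; and for every vertex, the bags containing it form a connected subtree. Here bags containing vertex 6 are not connected in the tree, so the decomposition is invalid.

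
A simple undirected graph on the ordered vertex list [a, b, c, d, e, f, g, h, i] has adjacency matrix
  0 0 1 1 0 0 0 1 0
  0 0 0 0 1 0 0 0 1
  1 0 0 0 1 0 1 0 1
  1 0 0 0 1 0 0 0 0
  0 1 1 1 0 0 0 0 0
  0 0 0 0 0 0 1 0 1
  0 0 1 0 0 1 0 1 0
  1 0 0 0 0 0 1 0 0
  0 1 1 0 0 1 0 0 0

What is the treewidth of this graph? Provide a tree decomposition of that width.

The largest bag has 4 vertices, giving width 3; this decomposition certifies tw(G) ≤ 3. For the lower bound: the 4 vertex sets {b,d,e}, {i}, {c}, {a,f,g,h} are disjoint, each induces a connected subgraph, and every pair is joined by at least one edge of G. Contracting each set to a single vertex therefore yields K_{4} as a minor, and since treewidth is minor-monotone, tw(G) ≥ tw(K_{4}) = 3. Combining the bounds, tw(G) = 3.

Treewidth 3.
Bags: B1 = {b, d, e, i}  B2 = {c, d, e, i}  B3 = {a, c, d, i}  B4 = {a, c, f, i}  B5 = {a, c, f, g}  B6 = {a, f, g, h}
Tree: B1–B2, B2–B3, B3–B4, B4–B5, B5–B6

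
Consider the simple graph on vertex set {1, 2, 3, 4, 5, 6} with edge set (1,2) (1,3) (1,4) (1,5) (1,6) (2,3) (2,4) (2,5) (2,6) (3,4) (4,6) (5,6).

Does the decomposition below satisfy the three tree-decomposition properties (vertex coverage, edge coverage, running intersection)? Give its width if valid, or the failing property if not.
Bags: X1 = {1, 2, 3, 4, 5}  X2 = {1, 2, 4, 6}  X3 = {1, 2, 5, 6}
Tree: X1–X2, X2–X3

A tree decomposition must satisfy three properties: every vertex lies in some bag; for every edge, both endpoints lie together in some bag; and for every vertex, the bags containing it form a connected subtree. Here bags containing vertex 5 are not connected in the tree, so the decomposition is invalid.

No — bags containing vertex 5 are not connected in the tree.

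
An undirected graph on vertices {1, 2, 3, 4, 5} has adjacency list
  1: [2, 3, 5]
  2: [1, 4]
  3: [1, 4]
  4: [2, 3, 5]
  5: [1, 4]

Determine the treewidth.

2

A width-2 tree decomposition is:
Bags: B1 = {1, 2, 4}  B2 = {1, 4, 5}  B3 = {1, 3, 4}
Tree: B1–B2, B2–B3
Each bag holds 3 vertices, so the decomposition has width 2, which upper-bounds the treewidth. Since 1–2–4–5–1 is a cycle in G, G is not acyclic. Forests are exactly the graphs of treewidth ≤ 1, so tw(G) ≥ 2. Combining the bounds, tw(G) = 2.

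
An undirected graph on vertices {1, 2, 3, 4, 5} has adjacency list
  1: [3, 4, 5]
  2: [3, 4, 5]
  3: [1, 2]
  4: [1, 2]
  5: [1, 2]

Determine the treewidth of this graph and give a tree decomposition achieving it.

Treewidth 2.
One such decomposition:
Bags: B1 = {1, 2, 5}  B2 = {1, 2, 3}  B3 = {1, 2, 4}
Tree: B1–B2, B2–B3

The largest bag has 3 vertices, giving width 2; this decomposition certifies tw(G) ≤ 2. For the lower bound, G contains the cycle 1–5–2–3–1, so G is not a forest; only forests have treewidth ≤ 1, hence tw(G) ≥ 2. Hence tw(G) = 2 exactly.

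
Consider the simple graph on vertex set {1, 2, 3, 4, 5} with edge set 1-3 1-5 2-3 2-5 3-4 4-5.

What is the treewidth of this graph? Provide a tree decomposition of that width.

Treewidth 2.
One optimal decomposition is:
Bags: B1 = {2, 3, 5}  B2 = {3, 4, 5}  B3 = {1, 3, 5}
Tree: B1–B2, B2–B3

Every bag has size at most 3, so the width is 3 − 1 = 2 and tw(G) ≤ 2. For the lower bound, G contains the cycle 2–3–4–5–2, so G is not a forest; only forests have treewidth ≤ 1, hence tw(G) ≥ 2. The upper and lower bounds meet at 2, so that is the treewidth.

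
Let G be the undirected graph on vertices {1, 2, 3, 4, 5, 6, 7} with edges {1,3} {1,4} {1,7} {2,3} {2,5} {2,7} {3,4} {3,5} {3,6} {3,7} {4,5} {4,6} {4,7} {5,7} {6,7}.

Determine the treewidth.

3

A width-3 tree decomposition is:
Bags: B1 = {1, 3, 4, 7}  B2 = {3, 4, 5, 7}  B3 = {2, 3, 5, 7}  B4 = {3, 4, 6, 7}
Tree: B1–B2, B2–B3, B1–B4
Each bag holds 4 vertices, so the decomposition has width 3, which upper-bounds the treewidth. On the other hand G contains the 4-clique {2, 3, 5, 7}. A clique must lie in a single bag of any decomposition, so no decomposition can have width below 3. Combining the bounds, tw(G) = 3.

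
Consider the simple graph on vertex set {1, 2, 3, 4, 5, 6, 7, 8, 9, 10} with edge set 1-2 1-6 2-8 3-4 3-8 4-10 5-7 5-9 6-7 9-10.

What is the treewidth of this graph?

2

A width-2 tree decomposition is:
Bags: B1 = {5, 9, 10}  B2 = {4, 5, 10}  B3 = {3, 4, 5}  B4 = {3, 5, 8}  B5 = {2, 5, 8}  B6 = {1, 2, 5}  B7 = {1, 5, 6}  B8 = {5, 6, 7}
Tree: B1–B2, B2–B3, B3–B4, B4–B5, B5–B6, B6–B7, B7–B8
The largest bag has 3 vertices, giving width 2; this decomposition certifies tw(G) ≤ 2. Since 5–9–10–4–3–8–2–1–6–7–5 is a cycle in G, G is not acyclic. Forests are exactly the graphs of treewidth ≤ 1, so tw(G) ≥ 2. The upper and lower bounds meet at 2, so that is the treewidth.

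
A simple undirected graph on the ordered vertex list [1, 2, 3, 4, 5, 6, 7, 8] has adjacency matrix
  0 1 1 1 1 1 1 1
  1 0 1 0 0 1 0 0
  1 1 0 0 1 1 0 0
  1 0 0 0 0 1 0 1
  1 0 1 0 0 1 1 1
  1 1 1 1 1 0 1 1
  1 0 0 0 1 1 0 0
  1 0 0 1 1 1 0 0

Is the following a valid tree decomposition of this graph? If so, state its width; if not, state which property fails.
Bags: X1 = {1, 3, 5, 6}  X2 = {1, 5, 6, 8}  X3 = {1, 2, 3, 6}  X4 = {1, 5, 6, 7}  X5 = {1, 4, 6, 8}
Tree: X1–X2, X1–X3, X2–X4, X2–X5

Yes; width 3.

Checking the three conditions: (i) the bags cover all of {1, 2, 3, 4, 5, 6, 7, 8}; (ii) for each edge, some bag contains both endpoints; (iii) the bags containing any fixed vertex form a subtree. All hold, so the decomposition is valid with width 4 − 1 = 3.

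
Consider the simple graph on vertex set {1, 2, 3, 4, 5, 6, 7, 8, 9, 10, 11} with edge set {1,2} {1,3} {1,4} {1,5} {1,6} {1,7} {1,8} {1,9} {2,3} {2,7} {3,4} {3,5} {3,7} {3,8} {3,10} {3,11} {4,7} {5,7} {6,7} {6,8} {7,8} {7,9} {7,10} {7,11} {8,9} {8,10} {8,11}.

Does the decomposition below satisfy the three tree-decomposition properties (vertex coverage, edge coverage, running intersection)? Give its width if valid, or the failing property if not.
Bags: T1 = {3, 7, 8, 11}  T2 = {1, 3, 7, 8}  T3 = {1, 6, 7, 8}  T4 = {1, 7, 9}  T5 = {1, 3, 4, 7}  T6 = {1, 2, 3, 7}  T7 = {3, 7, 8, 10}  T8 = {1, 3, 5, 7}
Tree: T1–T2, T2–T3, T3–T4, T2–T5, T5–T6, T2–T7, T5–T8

A tree decomposition must satisfy three properties: every vertex lies in some bag; for every edge, both endpoints lie together in some bag; and for every vertex, the bags containing it form a connected subtree. Here edge (8,9) lies in no bag, so the decomposition is invalid.

No — edge (8,9) lies in no bag.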